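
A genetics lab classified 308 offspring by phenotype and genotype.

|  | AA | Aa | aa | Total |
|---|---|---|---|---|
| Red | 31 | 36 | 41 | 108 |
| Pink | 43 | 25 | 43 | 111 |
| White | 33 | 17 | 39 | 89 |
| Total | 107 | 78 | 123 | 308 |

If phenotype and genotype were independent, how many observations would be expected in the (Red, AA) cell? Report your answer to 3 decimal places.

37.519

Row total (Red) = 108; column total (AA) = 107; grand total N = 308.
Expected count = (row total × column total) / N = 108 × 107 / 308 = 37.519.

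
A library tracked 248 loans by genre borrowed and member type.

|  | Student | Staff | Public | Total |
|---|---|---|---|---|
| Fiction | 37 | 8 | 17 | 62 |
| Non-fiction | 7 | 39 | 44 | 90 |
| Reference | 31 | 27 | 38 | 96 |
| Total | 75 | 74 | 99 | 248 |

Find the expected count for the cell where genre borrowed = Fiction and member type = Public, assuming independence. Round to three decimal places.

24.750

Row total (Fiction) = 62; column total (Public) = 99; grand total N = 248.
Expected count = (row total × column total) / N = 62 × 99 / 248 = 24.750.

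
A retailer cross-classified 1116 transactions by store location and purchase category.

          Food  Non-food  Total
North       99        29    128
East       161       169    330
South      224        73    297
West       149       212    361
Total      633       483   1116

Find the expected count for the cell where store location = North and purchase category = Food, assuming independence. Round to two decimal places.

Row total (North) = 128; column total (Food) = 633; grand total N = 1116.
Expected count = (row total × column total) / N = 128 × 633 / 1116 = 72.60.

72.60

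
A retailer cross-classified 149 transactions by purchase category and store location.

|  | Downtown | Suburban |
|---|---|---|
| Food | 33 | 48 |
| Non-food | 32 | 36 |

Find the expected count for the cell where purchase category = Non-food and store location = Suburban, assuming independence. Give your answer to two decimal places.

38.34

Row total (Non-food) = 68; column total (Suburban) = 84; grand total N = 149.
Expected count = (row total × column total) / N = 68 × 84 / 149 = 38.34.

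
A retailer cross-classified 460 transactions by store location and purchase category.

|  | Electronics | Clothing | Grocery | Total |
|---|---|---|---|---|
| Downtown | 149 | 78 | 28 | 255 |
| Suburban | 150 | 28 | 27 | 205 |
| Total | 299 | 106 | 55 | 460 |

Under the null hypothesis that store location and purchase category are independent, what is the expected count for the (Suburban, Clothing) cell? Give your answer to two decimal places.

47.24

Row total (Suburban) = 205; column total (Clothing) = 106; grand total N = 460.
Expected count = (row total × column total) / N = 205 × 106 / 460 = 47.24.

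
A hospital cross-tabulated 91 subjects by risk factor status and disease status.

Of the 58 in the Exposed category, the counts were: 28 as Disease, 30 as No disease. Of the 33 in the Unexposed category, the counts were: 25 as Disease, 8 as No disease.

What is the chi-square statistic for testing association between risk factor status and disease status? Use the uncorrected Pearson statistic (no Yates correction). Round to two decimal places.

Row totals: 58, 33. Column totals: 53, 38. Grand total N = 91.
Expected counts (row total × column total / N):
  Exposed, Disease: 58×53/91 = 33.780
  Exposed, No disease: 58×38/91 = 24.220
  Unexposed, Disease: 33×53/91 = 19.220
  Unexposed, No disease: 33×38/91 = 13.780
Contributions (O − E)²/E:
  (28 − 33.780)²/33.780 = 0.9890
  (30 − 24.220)²/24.220 = 1.3794
  (25 − 19.220)²/19.220 = 1.7382
  (8 − 13.780)²/13.780 = 2.4244
χ² = 0.9890 + 1.3794 + 1.7382 + 2.4244 = 6.53

6.53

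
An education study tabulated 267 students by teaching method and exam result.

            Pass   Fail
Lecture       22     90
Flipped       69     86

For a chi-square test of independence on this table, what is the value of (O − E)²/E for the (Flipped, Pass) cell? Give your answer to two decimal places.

4.95

Row total (Flipped) = 155; column total (Pass) = 91; N = 267.
Expected count E = 155 × 91 / 267 = 52.828.
Contribution = (O − E)²/E = (69 − 52.828)² / 52.828 = 4.95.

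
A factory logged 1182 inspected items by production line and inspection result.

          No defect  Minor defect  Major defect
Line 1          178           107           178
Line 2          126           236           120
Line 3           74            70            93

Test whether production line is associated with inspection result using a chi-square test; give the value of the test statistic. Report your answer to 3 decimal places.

Row totals: 463, 482, 237. Column totals: 378, 413, 391. Grand total N = 1182.
Expected counts (row total × column total / N):
  Line 1, No defect: 463×378/1182 = 148.0660
  Line 1, Minor defect: 463×413/1182 = 161.7758
  Line 1, Major defect: 463×391/1182 = 153.1582
  Line 2, No defect: 482×378/1182 = 154.1421
  Line 2, Minor defect: 482×413/1182 = 168.4146
  Line 2, Major defect: 482×391/1182 = 159.4433
  Line 3, No defect: 237×378/1182 = 75.7919
  Line 3, Minor defect: 237×413/1182 = 82.8096
  Line 3, Major defect: 237×391/1182 = 78.3985
Contributions (O − E)²/E:
  (178 − 148.0660)²/148.0660 = 6.0517
  (107 − 161.7758)²/161.7758 = 18.5466
  (178 − 153.1582)²/153.1582 = 4.0293
  (126 − 154.1421)²/154.1421 = 5.1380
  (236 − 168.4146)²/168.4146 = 27.1223
  (120 − 159.4433)²/159.4433 = 9.7575
  (74 − 75.7919)²/75.7919 = 0.0424
  (70 − 82.8096)²/82.8096 = 1.9815
  (93 − 78.3985)²/78.3985 = 2.7195
χ² = 6.0517 + 18.5466 + 4.0293 + 5.1380 + 27.1223 + 9.7575 + 0.0424 + 1.9815 + 2.7195 = 75.389

75.389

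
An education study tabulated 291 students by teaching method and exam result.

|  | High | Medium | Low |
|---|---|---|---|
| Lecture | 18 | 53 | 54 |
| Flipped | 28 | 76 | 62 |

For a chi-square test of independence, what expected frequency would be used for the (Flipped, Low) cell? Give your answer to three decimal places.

66.172

Row total (Flipped) = 166; column total (Low) = 116; grand total N = 291.
Expected count = (row total × column total) / N = 166 × 116 / 291 = 66.172.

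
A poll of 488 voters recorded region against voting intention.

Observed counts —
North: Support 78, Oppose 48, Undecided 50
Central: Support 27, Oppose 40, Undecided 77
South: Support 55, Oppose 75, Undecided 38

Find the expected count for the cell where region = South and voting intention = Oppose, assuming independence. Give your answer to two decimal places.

56.11

Row total (South) = 168; column total (Oppose) = 163; grand total N = 488.
Expected count = (row total × column total) / N = 168 × 163 / 488 = 56.11.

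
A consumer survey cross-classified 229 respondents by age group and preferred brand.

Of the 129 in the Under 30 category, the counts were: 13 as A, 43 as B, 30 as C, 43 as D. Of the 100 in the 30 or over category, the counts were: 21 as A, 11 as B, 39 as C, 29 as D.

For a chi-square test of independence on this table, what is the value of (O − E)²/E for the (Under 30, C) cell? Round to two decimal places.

Row total (Under 30) = 129; column total (C) = 69; N = 229.
Expected count E = 129 × 69 / 229 = 38.869.
Contribution = (O − E)²/E = (30 − 38.869)² / 38.869 = 2.02.

2.02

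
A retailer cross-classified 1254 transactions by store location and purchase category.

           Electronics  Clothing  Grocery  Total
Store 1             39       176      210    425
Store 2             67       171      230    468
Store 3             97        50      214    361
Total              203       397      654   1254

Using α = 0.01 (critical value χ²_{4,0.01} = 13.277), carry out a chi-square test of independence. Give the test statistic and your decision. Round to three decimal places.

Grand total N = 1254.
Expected counts (row total × column total / N):
  Store 1, Electronics: 425×203/1254 = 68.7998
  Store 1, Clothing: 425×397/1254 = 134.5494
  Store 1, Grocery: 425×654/1254 = 221.6507
  Store 2, Electronics: 468×203/1254 = 75.7608
  Store 2, Clothing: 468×397/1254 = 148.1627
  Store 2, Grocery: 468×654/1254 = 244.0766
  Store 3, Electronics: 361×203/1254 = 58.4394
  Store 3, Clothing: 361×397/1254 = 114.2879
  Store 3, Grocery: 361×654/1254 = 188.2727
Contributions (O − E)²/E:
  (39 − 68.7998)²/68.7998 = 12.9074
  (176 − 134.5494)²/134.5494 = 12.7697
  (210 − 221.6507)²/221.6507 = 0.6124
  (67 − 75.7608)²/75.7608 = 1.0131
  (171 − 148.1627)²/148.1627 = 3.5201
  (230 − 244.0766)²/244.0766 = 0.8118
  (97 − 58.4394)²/58.4394 = 25.4438
  (50 − 114.2879)²/114.2879 = 36.1625
  (214 − 188.2727)²/188.2727 = 3.5156
χ² = 12.9074 + 12.7697 + 0.6124 + 1.0131 + 3.5201 + 0.8118 + 25.4438 + 36.1625 + 3.5156 = 96.756
df = (3−1)(3−1) = 4. Since 96.756 > 13.277, reject the null hypothesis of independence at α = 0.01.

96.756; reject H₀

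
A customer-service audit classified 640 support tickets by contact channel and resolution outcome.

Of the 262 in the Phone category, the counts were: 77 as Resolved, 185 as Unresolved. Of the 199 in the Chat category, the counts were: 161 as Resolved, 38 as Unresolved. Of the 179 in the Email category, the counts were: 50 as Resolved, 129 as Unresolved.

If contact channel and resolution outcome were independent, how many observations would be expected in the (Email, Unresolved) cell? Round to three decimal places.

98.450

Row total (Email) = 179; column total (Unresolved) = 352; grand total N = 640.
Expected count = (row total × column total) / N = 179 × 352 / 640 = 98.450.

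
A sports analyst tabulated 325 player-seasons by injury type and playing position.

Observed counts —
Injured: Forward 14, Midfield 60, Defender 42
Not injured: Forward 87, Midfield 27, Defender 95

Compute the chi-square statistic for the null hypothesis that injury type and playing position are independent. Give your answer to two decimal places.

Row totals: 116, 209. Column totals: 101, 87, 137. Grand total N = 325.
Expected counts (row total × column total / N):
  Injured, Forward: 116×101/325 = 36.049
  Injured, Midfield: 116×87/325 = 31.052
  Injured, Defender: 116×137/325 = 48.898
  Not injured, Forward: 209×101/325 = 64.951
  Not injured, Midfield: 209×87/325 = 55.948
  Not injured, Defender: 209×137/325 = 88.102
Contributions (O − E)²/E:
  (14 − 36.049)²/36.049 = 13.4860
  (60 − 31.052)²/31.052 = 26.9866
  (42 − 48.898)²/48.898 = 0.9731
  (87 − 64.951)²/64.951 = 7.4850
  (27 − 55.948)²/55.948 = 14.9780
  (95 − 88.102)²/88.102 = 0.5401
χ² = 13.4860 + 26.9866 + 0.9731 + 7.4850 + 14.9780 + 0.5401 = 64.45

64.45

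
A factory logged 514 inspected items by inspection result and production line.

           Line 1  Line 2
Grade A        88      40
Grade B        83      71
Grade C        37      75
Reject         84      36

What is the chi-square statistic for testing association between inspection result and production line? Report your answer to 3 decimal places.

Row totals: 128, 154, 112, 120. Column totals: 292, 222. Grand total N = 514.
Expected counts (row total × column total / N):
  Grade A, Line 1: 128×292/514 = 72.7160
  Grade A, Line 2: 128×222/514 = 55.2840
  Grade B, Line 1: 154×292/514 = 87.4864
  Grade B, Line 2: 154×222/514 = 66.5136
  Grade C, Line 1: 112×292/514 = 63.6265
  Grade C, Line 2: 112×222/514 = 48.3735
  Reject, Line 1: 120×292/514 = 68.1712
  Reject, Line 2: 120×222/514 = 51.8288
Contributions (O − E)²/E:
  (88 − 72.7160)²/72.7160 = 3.2125
  (40 − 55.2840)²/55.2840 = 4.2255
  (83 − 87.4864)²/87.4864 = 0.2301
  (71 − 66.5136)²/66.5136 = 0.3026
  (37 − 63.6265)²/63.6265 = 11.1427
  (75 − 48.3735)²/48.3735 = 14.6562
  (84 − 68.1712)²/68.1712 = 3.6753
  (36 − 51.8288)²/51.8288 = 4.8342
χ² = 3.2125 + 4.2255 + 0.2301 + 0.3026 + 11.1427 + 14.6562 + 3.6753 + 4.8342 = 42.279

42.279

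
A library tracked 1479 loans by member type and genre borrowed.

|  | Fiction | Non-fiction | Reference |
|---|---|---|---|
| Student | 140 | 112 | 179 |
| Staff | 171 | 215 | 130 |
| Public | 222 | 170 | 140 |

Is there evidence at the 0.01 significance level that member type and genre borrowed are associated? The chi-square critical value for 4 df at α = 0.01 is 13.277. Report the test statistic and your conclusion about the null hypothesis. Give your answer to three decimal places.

50.473; reject H₀

Row totals: 431, 516, 532. Column totals: 533, 497, 449. Grand total N = 1479.
Expected counts (row total × column total / N):
  Student, Fiction: 431×533/1479 = 155.3232
  Student, Non-fiction: 431×497/1479 = 144.8323
  Student, Reference: 431×449/1479 = 130.8445
  Staff, Fiction: 516×533/1479 = 185.9554
  Staff, Non-fiction: 516×497/1479 = 173.3955
  Staff, Reference: 516×449/1479 = 156.6491
  Public, Fiction: 532×533/1479 = 191.7214
  Public, Non-fiction: 532×497/1479 = 178.7721
  Public, Reference: 532×449/1479 = 161.5064
Contributions (O − E)²/E:
  (140 − 155.3232)²/155.3232 = 1.5117
  (112 − 144.8323)²/144.8323 = 7.4428
  (179 − 130.8445)²/130.8445 = 17.7230
  (171 − 185.9554)²/185.9554 = 1.2028
  (215 − 173.3955)²/173.3955 = 9.9826
  (130 − 156.6491)²/156.6491 = 4.5335
  (222 − 191.7214)²/191.7214 = 4.7819
  (170 − 178.7721)²/178.7721 = 0.4304
  (140 − 161.5064)²/161.5064 = 2.8638
χ² = 1.5117 + 7.4428 + 17.7230 + 1.2028 + 9.9826 + 4.5335 + 4.7819 + 0.4304 + 2.8638 = 50.473
df = (3−1)(3−1) = 4. Since 50.473 > 13.277, reject the null hypothesis of independence at α = 0.01.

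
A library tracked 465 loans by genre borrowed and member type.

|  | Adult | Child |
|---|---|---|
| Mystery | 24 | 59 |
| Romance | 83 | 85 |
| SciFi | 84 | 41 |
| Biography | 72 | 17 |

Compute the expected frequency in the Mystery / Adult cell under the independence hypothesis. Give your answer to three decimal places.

Row total (Mystery) = 83; column total (Adult) = 263; grand total N = 465.
Expected count = (row total × column total) / N = 83 × 263 / 465 = 46.944.

46.944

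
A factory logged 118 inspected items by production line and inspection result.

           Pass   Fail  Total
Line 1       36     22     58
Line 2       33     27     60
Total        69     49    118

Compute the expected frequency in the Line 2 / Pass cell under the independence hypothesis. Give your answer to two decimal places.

Row total (Line 2) = 60; column total (Pass) = 69; grand total N = 118.
Expected count = (row total × column total) / N = 60 × 69 / 118 = 35.08.

35.08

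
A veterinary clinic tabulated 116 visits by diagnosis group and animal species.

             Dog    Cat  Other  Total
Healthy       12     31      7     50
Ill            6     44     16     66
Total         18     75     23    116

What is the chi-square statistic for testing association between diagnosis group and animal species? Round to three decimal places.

5.676

Grand total N = 116.
Expected counts (row total × column total / N):
  Healthy, Dog: 50×18/116 = 7.7586
  Healthy, Cat: 50×75/116 = 32.3276
  Healthy, Other: 50×23/116 = 9.9138
  Ill, Dog: 66×18/116 = 10.2414
  Ill, Cat: 66×75/116 = 42.6724
  Ill, Other: 66×23/116 = 13.0862
Contributions (O − E)²/E:
  (12 − 7.7586)²/7.7586 = 2.3186
  (31 − 32.3276)²/32.3276 = 0.0545
  (7 − 9.9138)²/9.9138 = 0.8564
  (6 − 10.2414)²/10.2414 = 1.7565
  (44 − 42.6724)²/42.6724 = 0.0413
  (16 − 13.0862)²/13.0862 = 0.6488
χ² = 2.3186 + 0.0545 + 0.8564 + 1.7565 + 0.0413 + 0.6488 = 5.676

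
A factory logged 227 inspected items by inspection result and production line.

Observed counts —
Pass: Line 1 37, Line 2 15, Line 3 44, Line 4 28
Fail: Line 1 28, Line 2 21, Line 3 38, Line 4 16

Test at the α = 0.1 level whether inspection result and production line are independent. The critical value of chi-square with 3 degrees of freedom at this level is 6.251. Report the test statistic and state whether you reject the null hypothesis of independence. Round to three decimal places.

4.050; fail to reject H₀

Row totals: 124, 103. Column totals: 65, 36, 82, 44. Grand total N = 227.
Expected counts (row total × column total / N):
  Pass, Line 1: 124×65/227 = 35.5066
  Pass, Line 2: 124×36/227 = 19.6652
  Pass, Line 3: 124×82/227 = 44.7930
  Pass, Line 4: 124×44/227 = 24.0352
  Fail, Line 1: 103×65/227 = 29.4934
  Fail, Line 2: 103×36/227 = 16.3348
  Fail, Line 3: 103×82/227 = 37.2070
  Fail, Line 4: 103×44/227 = 19.9648
Contributions (O − E)²/E:
  (37 − 35.5066)²/35.5066 = 0.0628
  (15 − 19.6652)²/19.6652 = 1.1067
  (44 − 44.7930)²/44.7930 = 0.0140
  (28 − 24.0352)²/24.0352 = 0.6540
  (28 − 29.4934)²/29.4934 = 0.0756
  (21 − 16.3348)²/16.3348 = 1.3324
  (38 − 37.2070)²/37.2070 = 0.0169
  (16 − 19.9648)²/19.9648 = 0.7874
χ² = 0.0628 + 1.1067 + 0.0140 + 0.6540 + 0.0756 + 1.3324 + 0.0169 + 0.7874 = 4.050
df = (2−1)(4−1) = 3. Since 4.050 < 6.251, fail to reject the null hypothesis of independence at α = 0.1.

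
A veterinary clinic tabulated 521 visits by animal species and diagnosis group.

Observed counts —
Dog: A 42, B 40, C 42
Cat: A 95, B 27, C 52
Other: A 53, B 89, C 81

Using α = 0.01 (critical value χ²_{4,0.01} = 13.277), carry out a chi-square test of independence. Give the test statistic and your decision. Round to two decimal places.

Row totals: 124, 174, 223. Column totals: 190, 156, 175. Grand total N = 521.
Expected counts (row total × column total / N):
  Dog, A: 124×190/521 = 45.2207
  Dog, B: 124×156/521 = 37.1286
  Dog, C: 124×175/521 = 41.6507
  Cat, A: 174×190/521 = 63.4549
  Cat, B: 174×156/521 = 52.0998
  Cat, C: 174×175/521 = 58.4453
  Other, A: 223×190/521 = 81.3244
  Other, B: 223×156/521 = 66.7716
  Other, C: 223×175/521 = 74.9040
Contributions (O − E)²/E:
  (42 − 45.2207)²/45.2207 = 0.2294
  (40 − 37.1286)²/37.1286 = 0.2221
  (42 − 41.6507)²/41.6507 = 0.0029
  (95 − 63.4549)²/63.4549 = 15.6819
  (27 − 52.0998)²/52.0998 = 12.0922
  (52 − 58.4453)²/58.4453 = 0.7108
  (53 − 81.3244)²/81.3244 = 9.8651
  (89 − 66.7716)²/66.7716 = 7.3999
  (81 − 74.9040)²/74.9040 = 0.4961
χ² = 0.2294 + 0.2221 + 0.0029 + 15.6819 + 12.0922 + 0.7108 + 9.8651 + 7.3999 + 0.4961 = 46.70
df = (3−1)(3−1) = 4. Since 46.70 > 13.277, reject the null hypothesis of independence at α = 0.01.

46.70; reject H₀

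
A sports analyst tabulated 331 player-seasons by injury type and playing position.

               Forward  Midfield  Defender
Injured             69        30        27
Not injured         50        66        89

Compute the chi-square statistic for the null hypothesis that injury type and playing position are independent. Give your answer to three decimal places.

32.678

Row totals: 126, 205. Column totals: 119, 96, 116. Grand total N = 331.
Expected counts (row total × column total / N):
  Injured, Forward: 126×119/331 = 45.2991
  Injured, Midfield: 126×96/331 = 36.5438
  Injured, Defender: 126×116/331 = 44.1571
  Not injured, Forward: 205×119/331 = 73.7009
  Not injured, Midfield: 205×96/331 = 59.4562
  Not injured, Defender: 205×116/331 = 71.8429
Contributions (O − E)²/E:
  (69 − 45.2991)²/45.2991 = 12.4005
  (30 − 36.5438)²/36.5438 = 1.1718
  (27 − 44.1571)²/44.1571 = 6.6663
  (50 − 73.7009)²/73.7009 = 7.6218
  (66 − 59.4562)²/59.4562 = 0.7202
  (89 − 71.8429)²/71.8429 = 4.0974
χ² = 12.4005 + 1.1718 + 6.6663 + 7.6218 + 0.7202 + 4.0974 = 32.678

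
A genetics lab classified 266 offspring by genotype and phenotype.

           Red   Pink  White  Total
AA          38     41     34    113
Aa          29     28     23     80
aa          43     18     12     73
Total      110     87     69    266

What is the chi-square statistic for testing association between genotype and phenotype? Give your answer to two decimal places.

13.12

Grand total N = 266.
Expected counts (row total × column total / N):
  AA, Red: 113×110/266 = 46.729
  AA, Pink: 113×87/266 = 36.959
  AA, White: 113×69/266 = 29.312
  Aa, Red: 80×110/266 = 33.083
  Aa, Pink: 80×87/266 = 26.165
  Aa, White: 80×69/266 = 20.752
  aa, Red: 73×110/266 = 30.188
  aa, Pink: 73×87/266 = 23.876
  aa, White: 73×69/266 = 18.936
Contributions (O − E)²/E:
  (38 − 46.729)²/46.729 = 1.6306
  (41 − 36.959)²/36.959 = 0.4418
  (34 − 29.312)²/29.312 = 0.7498
  (29 − 33.083)²/33.083 = 0.5039
  (28 − 26.165)²/26.165 = 0.1287
  (23 − 20.752)²/20.752 = 0.2435
  (43 − 30.188)²/30.188 = 5.4375
  (18 − 23.876)²/23.876 = 1.4461
  (12 − 18.936)²/18.936 = 2.5406
χ² = 1.6306 + 0.4418 + 0.7498 + 0.5039 + 0.1287 + 0.2435 + 5.4375 + 1.4461 + 2.5406 = 13.12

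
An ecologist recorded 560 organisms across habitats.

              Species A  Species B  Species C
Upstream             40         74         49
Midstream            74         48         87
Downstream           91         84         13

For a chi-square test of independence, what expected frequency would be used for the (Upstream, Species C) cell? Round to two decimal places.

Row total (Upstream) = 163; column total (Species C) = 149; grand total N = 560.
Expected count = (row total × column total) / N = 163 × 149 / 560 = 43.37.

43.37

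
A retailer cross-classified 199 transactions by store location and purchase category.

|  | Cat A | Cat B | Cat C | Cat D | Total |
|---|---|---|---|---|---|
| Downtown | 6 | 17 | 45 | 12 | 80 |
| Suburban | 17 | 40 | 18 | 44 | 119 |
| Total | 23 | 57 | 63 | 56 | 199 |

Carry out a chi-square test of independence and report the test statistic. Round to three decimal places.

Grand total N = 199.
Expected counts (row total × column total / N):
  Downtown, Cat A: 80×23/199 = 9.2462
  Downtown, Cat B: 80×57/199 = 22.9146
  Downtown, Cat C: 80×63/199 = 25.3266
  Downtown, Cat D: 80×56/199 = 22.5126
  Suburban, Cat A: 119×23/199 = 13.7538
  Suburban, Cat B: 119×57/199 = 34.0854
  Suburban, Cat C: 119×63/199 = 37.6734
  Suburban, Cat D: 119×56/199 = 33.4874
Contributions (O − E)²/E:
  (6 − 9.2462)²/9.2462 = 1.1397
  (17 − 22.9146)²/22.9146 = 1.5266
  (45 − 25.3266)²/25.3266 = 15.2821
  (12 − 22.5126)²/22.5126 = 4.9090
  (17 − 13.7538)²/13.7538 = 0.7662
  (40 − 34.0854)²/34.0854 = 1.0263
  (18 − 37.6734)²/37.6734 = 10.2736
  (44 − 33.4874)²/33.4874 = 3.3002
χ² = 1.1397 + 1.5266 + 15.2821 + 4.9090 + 0.7662 + 1.0263 + 10.2736 + 3.3002 = 38.224

38.224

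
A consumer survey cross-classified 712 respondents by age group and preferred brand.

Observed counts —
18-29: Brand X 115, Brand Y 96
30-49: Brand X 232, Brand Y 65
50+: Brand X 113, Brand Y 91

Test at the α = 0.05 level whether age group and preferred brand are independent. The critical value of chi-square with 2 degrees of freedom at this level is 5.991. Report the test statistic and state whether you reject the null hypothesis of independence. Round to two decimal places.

40.69; reject H₀

Row totals: 211, 297, 204. Column totals: 460, 252. Grand total N = 712.
Expected counts (row total × column total / N):
  18-29, Brand X: 211×460/712 = 136.320
  18-29, Brand Y: 211×252/712 = 74.680
  30-49, Brand X: 297×460/712 = 191.882
  30-49, Brand Y: 297×252/712 = 105.118
  50+, Brand X: 204×460/712 = 131.798
  50+, Brand Y: 204×252/712 = 72.202
Contributions (O − E)²/E:
  (115 − 136.320)²/136.320 = 3.3344
  (96 − 74.680)²/74.680 = 6.0865
  (232 − 191.882)²/191.882 = 8.3877
  (65 − 105.118)²/105.118 = 15.3109
  (113 − 131.798)²/131.798 = 2.6811
  (91 − 72.202)²/72.202 = 4.8941
χ² = 3.3344 + 6.0865 + 8.3877 + 15.3109 + 2.6811 + 4.8941 = 40.69
df = (3−1)(2−1) = 2. Since 40.69 > 5.991, reject the null hypothesis of independence at α = 0.05.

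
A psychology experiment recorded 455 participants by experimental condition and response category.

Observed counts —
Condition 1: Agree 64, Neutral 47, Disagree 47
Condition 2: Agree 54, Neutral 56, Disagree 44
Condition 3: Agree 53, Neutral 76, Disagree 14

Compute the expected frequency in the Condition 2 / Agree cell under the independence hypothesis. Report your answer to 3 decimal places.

57.877

Row total (Condition 2) = 154; column total (Agree) = 171; grand total N = 455.
Expected count = (row total × column total) / N = 154 × 171 / 455 = 57.877.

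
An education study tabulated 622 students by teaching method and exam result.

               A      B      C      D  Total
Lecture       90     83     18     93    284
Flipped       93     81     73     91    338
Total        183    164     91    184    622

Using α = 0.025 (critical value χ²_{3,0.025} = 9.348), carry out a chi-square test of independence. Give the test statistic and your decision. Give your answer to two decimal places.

28.87; reject H₀

Grand total N = 622.
Expected counts (row total × column total / N):
  Lecture, A: 284×183/622 = 83.556
  Lecture, B: 284×164/622 = 74.881
  Lecture, C: 284×91/622 = 41.550
  Lecture, D: 284×184/622 = 84.013
  Flipped, A: 338×183/622 = 99.444
  Flipped, B: 338×164/622 = 89.119
  Flipped, C: 338×91/622 = 49.450
  Flipped, D: 338×184/622 = 99.987
Contributions (O − E)²/E:
  (90 − 83.556)²/83.556 = 0.4970
  (83 − 74.881)²/74.881 = 0.8803
  (18 − 41.550)²/41.550 = 13.3478
  (93 − 84.013)²/84.013 = 0.9614
  (93 − 99.444)²/99.444 = 0.4176
  (81 − 89.119)²/89.119 = 0.7397
  (73 − 49.450)²/49.450 = 11.2154
  (91 − 99.987)²/99.987 = 0.8078
χ² = 0.4970 + 0.8803 + 13.3478 + 0.9614 + 0.4176 + 0.7397 + 11.2154 + 0.8078 = 28.87
df = (2−1)(4−1) = 3. Since 28.87 > 9.348, reject the null hypothesis of independence at α = 0.025.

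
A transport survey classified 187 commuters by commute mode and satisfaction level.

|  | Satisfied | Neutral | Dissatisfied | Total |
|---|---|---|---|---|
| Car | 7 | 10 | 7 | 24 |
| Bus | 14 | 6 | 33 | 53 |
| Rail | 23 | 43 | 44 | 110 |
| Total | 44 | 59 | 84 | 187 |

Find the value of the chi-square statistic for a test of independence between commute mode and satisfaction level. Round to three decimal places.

Grand total N = 187.
Expected counts (row total × column total / N):
  Car, Satisfied: 24×44/187 = 5.6471
  Car, Neutral: 24×59/187 = 7.5722
  Car, Dissatisfied: 24×84/187 = 10.7807
  Bus, Satisfied: 53×44/187 = 12.4706
  Bus, Neutral: 53×59/187 = 16.7219
  Bus, Dissatisfied: 53×84/187 = 23.8075
  Rail, Satisfied: 110×44/187 = 25.8824
  Rail, Neutral: 110×59/187 = 34.7059
  Rail, Dissatisfied: 110×84/187 = 49.4118
Contributions (O − E)²/E:
  (7 − 5.6471)²/5.6471 = 0.3241
  (10 − 7.5722)²/7.5722 = 0.7784
  (7 − 10.7807)²/10.7807 = 1.3259
  (14 − 12.4706)²/12.4706 = 0.1876
  (6 − 16.7219)²/16.7219 = 6.8748
  (33 − 23.8075)²/23.8075 = 3.5494
  (23 − 25.8824)²/25.8824 = 0.3210
  (43 − 34.7059)²/34.7059 = 1.9821
  (44 − 49.4118)²/49.4118 = 0.5927
χ² = 0.3241 + 0.7784 + 1.3259 + 0.1876 + 6.8748 + 3.5494 + 0.3210 + 1.9821 + 0.5927 = 15.936

15.936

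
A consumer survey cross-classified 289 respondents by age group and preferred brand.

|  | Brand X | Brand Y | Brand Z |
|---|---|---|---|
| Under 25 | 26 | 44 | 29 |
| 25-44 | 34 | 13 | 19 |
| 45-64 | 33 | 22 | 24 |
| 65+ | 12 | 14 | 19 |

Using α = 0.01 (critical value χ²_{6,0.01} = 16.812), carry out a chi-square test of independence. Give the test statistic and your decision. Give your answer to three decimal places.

19.033; reject H₀

Row totals: 99, 66, 79, 45. Column totals: 105, 93, 91. Grand total N = 289.
Expected counts (row total × column total / N):
  Under 25, Brand X: 99×105/289 = 35.9689
  Under 25, Brand Y: 99×93/289 = 31.8581
  Under 25, Brand Z: 99×91/289 = 31.1730
  25-44, Brand X: 66×105/289 = 23.9792
  25-44, Brand Y: 66×93/289 = 21.2388
  25-44, Brand Z: 66×91/289 = 20.7820
  45-64, Brand X: 79×105/289 = 28.7024
  45-64, Brand Y: 79×93/289 = 25.4221
  45-64, Brand Z: 79×91/289 = 24.8754
  65+, Brand X: 45×105/289 = 16.3495
  65+, Brand Y: 45×93/289 = 14.4810
  65+, Brand Z: 45×91/289 = 14.1696
Contributions (O − E)²/E:
  (26 − 35.9689)²/35.9689 = 2.7629
  (44 − 31.8581)²/31.8581 = 4.6276
  (29 − 31.1730)²/31.1730 = 0.1515
  (34 − 23.9792)²/23.9792 = 4.1876
  (13 − 21.2388)²/21.2388 = 3.1959
  (19 − 20.7820)²/20.7820 = 0.1528
  (33 − 28.7024)²/28.7024 = 0.6435
  (22 − 25.4221)²/25.4221 = 0.4607
  (24 − 24.8754)²/24.8754 = 0.0308
  (12 − 16.3495)²/16.3495 = 1.1571
  (14 − 14.4810)²/14.4810 = 0.0160
  (19 − 14.1696)²/14.1696 = 1.6467
χ² = 2.7629 + 4.6276 + 0.1515 + 4.1876 + 3.1959 + 0.1528 + 0.6435 + 0.4607 + 0.0308 + 1.1571 + 0.0160 + 1.6467 = 19.033
df = (4−1)(3−1) = 6. Since 19.033 > 16.812, reject the null hypothesis of independence at α = 0.01.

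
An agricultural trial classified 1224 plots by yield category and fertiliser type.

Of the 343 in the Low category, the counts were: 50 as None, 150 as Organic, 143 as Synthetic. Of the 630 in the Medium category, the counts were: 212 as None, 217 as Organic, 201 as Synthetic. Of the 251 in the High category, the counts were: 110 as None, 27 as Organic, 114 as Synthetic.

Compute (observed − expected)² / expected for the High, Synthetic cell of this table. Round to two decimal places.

Row total (High) = 251; column total (Synthetic) = 458; N = 1224.
Expected count E = 251 × 458 / 1224 = 93.920.
Contribution = (O − E)²/E = (114 − 93.920)² / 93.920 = 4.29.

4.29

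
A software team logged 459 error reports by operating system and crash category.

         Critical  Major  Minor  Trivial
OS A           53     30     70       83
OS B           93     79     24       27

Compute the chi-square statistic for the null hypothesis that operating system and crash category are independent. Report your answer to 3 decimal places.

83.705

Row totals: 236, 223. Column totals: 146, 109, 94, 110. Grand total N = 459.
Expected counts (row total × column total / N):
  OS A, Critical: 236×146/459 = 75.06754
  OS A, Major: 236×109/459 = 56.04357
  OS A, Minor: 236×94/459 = 48.33115
  OS A, Trivial: 236×110/459 = 56.55773
  OS B, Critical: 223×146/459 = 70.93246
  OS B, Major: 223×109/459 = 52.95643
  OS B, Minor: 223×94/459 = 45.66885
  OS B, Trivial: 223×110/459 = 53.44227
Contributions (O − E)²/E:
  (53 − 75.06754)²/75.06754 = 6.4872
  (30 − 56.04357)²/56.04357 = 12.1025
  (70 − 48.33115)²/48.33115 = 9.7150
  (83 − 56.55773)²/56.55773 = 12.3625
  (93 − 70.93246)²/70.93246 = 6.8654
  (79 − 52.95643)²/52.95643 = 12.8080
  (24 − 45.66885)²/45.66885 = 10.2814
  (27 − 53.44227)²/53.44227 = 13.0832
χ² = 6.4872 + 12.1025 + 9.7150 + 12.3625 + 6.8654 + 12.8080 + 10.2814 + 13.0832 = 83.705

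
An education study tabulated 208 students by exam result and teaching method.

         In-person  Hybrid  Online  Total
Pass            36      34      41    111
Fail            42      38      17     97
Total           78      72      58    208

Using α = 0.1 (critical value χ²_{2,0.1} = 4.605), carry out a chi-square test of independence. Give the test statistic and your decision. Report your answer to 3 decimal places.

9.717; reject H₀

Grand total N = 208.
Expected counts (row total × column total / N):
  Pass, In-person: 111×78/208 = 41.6250
  Pass, Hybrid: 111×72/208 = 38.4231
  Pass, Online: 111×58/208 = 30.9519
  Fail, In-person: 97×78/208 = 36.3750
  Fail, Hybrid: 97×72/208 = 33.5769
  Fail, Online: 97×58/208 = 27.0481
Contributions (O − E)²/E:
  (36 − 41.6250)²/41.6250 = 0.7601
  (34 − 38.4231)²/38.4231 = 0.5092
  (41 − 30.9519)²/30.9519 = 3.2620
  (42 − 36.3750)²/36.3750 = 0.8698
  (38 − 33.5769)²/33.5769 = 0.5827
  (17 − 27.0481)²/27.0481 = 3.7328
χ² = 0.7601 + 0.5092 + 3.2620 + 0.8698 + 0.5827 + 3.7328 = 9.717
df = (2−1)(3−1) = 2. Since 9.717 > 4.605, reject the null hypothesis of independence at α = 0.1.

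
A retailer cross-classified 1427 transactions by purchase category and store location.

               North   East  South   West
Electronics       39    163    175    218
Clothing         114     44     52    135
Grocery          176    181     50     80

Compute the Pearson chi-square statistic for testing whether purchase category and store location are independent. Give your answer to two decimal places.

268.25

Row totals: 595, 345, 487. Column totals: 329, 388, 277, 433. Grand total N = 1427.
Expected counts (row total × column total / N):
  Electronics, North: 595×329/1427 = 137.179
  Electronics, East: 595×388/1427 = 161.780
  Electronics, South: 595×277/1427 = 115.498
  Electronics, West: 595×433/1427 = 180.543
  Clothing, North: 345×329/1427 = 79.541
  Clothing, East: 345×388/1427 = 93.805
  Clothing, South: 345×277/1427 = 66.969
  Clothing, West: 345×433/1427 = 104.685
  Grocery, North: 487×329/1427 = 112.280
  Grocery, East: 487×388/1427 = 132.415
  Grocery, South: 487×277/1427 = 94.533
  Grocery, West: 487×433/1427 = 147.772
Contributions (O − E)²/E:
  (39 − 137.179)²/137.179 = 70.2667
  (163 − 161.780)²/161.780 = 0.0092
  (175 − 115.498)²/115.498 = 30.6541
  (218 − 180.543)²/180.543 = 7.7712
  (114 − 79.541)²/79.541 = 14.9284
  (44 − 93.805)²/93.805 = 26.4436
  (52 − 66.969)²/66.969 = 3.3459
  (135 − 104.685)²/104.685 = 8.7787
  (176 − 112.280)²/112.280 = 36.1617
  (181 − 132.415)²/132.415 = 17.8265
  (50 − 94.533)²/94.533 = 20.9788
  (80 − 147.772)²/147.772 = 31.0820
χ² = 70.2667 + 0.0092 + 30.6541 + 7.7712 + 14.9284 + 26.4436 + 3.3459 + 8.7787 + 36.1617 + 17.8265 + 20.9788 + 31.0820 = 268.25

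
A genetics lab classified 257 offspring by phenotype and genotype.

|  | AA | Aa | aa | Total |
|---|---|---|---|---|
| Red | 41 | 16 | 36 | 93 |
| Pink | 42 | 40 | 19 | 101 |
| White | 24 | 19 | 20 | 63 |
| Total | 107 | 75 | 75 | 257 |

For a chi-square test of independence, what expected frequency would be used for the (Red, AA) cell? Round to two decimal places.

38.72

Row total (Red) = 93; column total (AA) = 107; grand total N = 257.
Expected count = (row total × column total) / N = 93 × 107 / 257 = 38.72.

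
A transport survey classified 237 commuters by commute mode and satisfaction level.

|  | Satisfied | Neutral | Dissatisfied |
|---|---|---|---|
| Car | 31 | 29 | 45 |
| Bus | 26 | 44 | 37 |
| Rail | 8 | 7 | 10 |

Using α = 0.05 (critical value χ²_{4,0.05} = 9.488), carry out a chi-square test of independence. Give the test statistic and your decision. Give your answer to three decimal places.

4.823; fail to reject H₀

Row totals: 105, 107, 25. Column totals: 65, 80, 92. Grand total N = 237.
Expected counts (row total × column total / N):
  Car, Satisfied: 105×65/237 = 28.7975
  Car, Neutral: 105×80/237 = 35.4430
  Car, Dissatisfied: 105×92/237 = 40.7595
  Bus, Satisfied: 107×65/237 = 29.3460
  Bus, Neutral: 107×80/237 = 36.1181
  Bus, Dissatisfied: 107×92/237 = 41.5359
  Rail, Satisfied: 25×65/237 = 6.8565
  Rail, Neutral: 25×80/237 = 8.4388
  Rail, Dissatisfied: 25×92/237 = 9.7046
Contributions (O − E)²/E:
  (31 − 28.7975)²/28.7975 = 0.1685
  (29 − 35.4430)²/35.4430 = 1.1712
  (45 − 40.7595)²/40.7595 = 0.4412
  (26 − 29.3460)²/29.3460 = 0.3815
  (44 − 36.1181)²/36.1181 = 1.7200
  (37 − 41.5359)²/41.5359 = 0.4953
  (8 − 6.8565)²/6.8565 = 0.1907
  (7 − 8.4388)²/8.4388 = 0.2453
  (10 − 9.7046)²/9.7046 = 0.0090
χ² = 0.1685 + 1.1712 + 0.4412 + 0.3815 + 1.7200 + 0.4953 + 0.1907 + 0.2453 + 0.0090 = 4.823
df = (3−1)(3−1) = 4. Since 4.823 < 9.488, fail to reject the null hypothesis of independence at α = 0.05.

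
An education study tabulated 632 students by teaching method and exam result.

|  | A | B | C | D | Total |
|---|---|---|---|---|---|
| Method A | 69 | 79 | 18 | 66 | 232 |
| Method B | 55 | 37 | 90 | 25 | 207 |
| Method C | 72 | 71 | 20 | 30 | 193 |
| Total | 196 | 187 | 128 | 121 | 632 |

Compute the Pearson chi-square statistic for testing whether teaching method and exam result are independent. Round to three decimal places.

Grand total N = 632.
Expected counts (row total × column total / N):
  Method A, A: 232×196/632 = 71.94937
  Method A, B: 232×187/632 = 68.64557
  Method A, C: 232×128/632 = 46.98734
  Method A, D: 232×121/632 = 44.41772
  Method B, A: 207×196/632 = 64.19620
  Method B, B: 207×187/632 = 61.24842
  Method B, C: 207×128/632 = 41.92405
  Method B, D: 207×121/632 = 39.63133
  Method C, A: 193×196/632 = 59.85443
  Method C, B: 193×187/632 = 57.10601
  Method C, C: 193×128/632 = 39.08861
  Method C, D: 193×121/632 = 36.95095
Contributions (O − E)²/E:
  (69 − 71.94937)²/71.94937 = 0.1209
  (79 − 68.64557)²/68.64557 = 1.5619
  (18 − 46.98734)²/46.98734 = 17.8828
  (66 − 44.41772)²/44.41772 = 10.4867
  (55 − 64.19620)²/64.19620 = 1.3174
  (37 − 61.24842)²/61.24842 = 9.6000
  (90 − 41.92405)²/41.92405 = 55.1306
  (25 − 39.63133)²/39.63133 = 5.4017
  (72 − 59.85443)²/59.85443 = 2.4646
  (71 − 57.10601)²/57.10601 = 3.3804
  (20 − 39.08861)²/39.08861 = 9.3218
  (30 − 36.95095)²/36.95095 = 1.3076
χ² = 0.1209 + 1.5619 + 17.8828 + 10.4867 + 1.3174 + 9.6000 + 55.1306 + 5.4017 + 2.4646 + 3.3804 + 9.3218 + 1.3076 = 117.976

117.976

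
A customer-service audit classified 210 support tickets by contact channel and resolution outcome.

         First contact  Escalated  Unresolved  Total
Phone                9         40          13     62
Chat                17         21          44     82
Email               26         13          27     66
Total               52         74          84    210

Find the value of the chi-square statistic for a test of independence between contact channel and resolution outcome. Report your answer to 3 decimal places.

Grand total N = 210.
Expected counts (row total × column total / N):
  Phone, First contact: 62×52/210 = 15.3524
  Phone, Escalated: 62×74/210 = 21.8476
  Phone, Unresolved: 62×84/210 = 24.8000
  Chat, First contact: 82×52/210 = 20.3048
  Chat, Escalated: 82×74/210 = 28.8952
  Chat, Unresolved: 82×84/210 = 32.8000
  Email, First contact: 66×52/210 = 16.3429
  Email, Escalated: 66×74/210 = 23.2571
  Email, Unresolved: 66×84/210 = 26.4000
Contributions (O − E)²/E:
  (9 − 15.3524)²/15.3524 = 2.6284
  (40 − 21.8476)²/21.8476 = 15.0822
  (13 − 24.8000)²/24.8000 = 5.6145
  (17 − 20.3048)²/20.3048 = 0.5379
  (21 − 28.8952)²/28.8952 = 2.1573
  (44 − 32.8000)²/32.8000 = 3.8244
  (26 − 16.3429)²/16.3429 = 5.7064
  (13 − 23.2571)²/23.2571 = 4.5237
  (27 − 26.4000)²/26.4000 = 0.0136
χ² = 2.6284 + 15.0822 + 5.6145 + 0.5379 + 2.1573 + 3.8244 + 5.7064 + 4.5237 + 0.0136 = 40.088

40.088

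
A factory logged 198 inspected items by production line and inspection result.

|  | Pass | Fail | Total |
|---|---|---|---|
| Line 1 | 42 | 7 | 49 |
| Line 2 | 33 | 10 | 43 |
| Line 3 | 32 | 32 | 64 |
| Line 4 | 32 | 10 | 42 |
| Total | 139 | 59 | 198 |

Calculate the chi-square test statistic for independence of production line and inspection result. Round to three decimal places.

19.723

Grand total N = 198.
Expected counts (row total × column total / N):
  Line 1, Pass: 49×139/198 = 34.3990
  Line 1, Fail: 49×59/198 = 14.6010
  Line 2, Pass: 43×139/198 = 30.1869
  Line 2, Fail: 43×59/198 = 12.8131
  Line 3, Pass: 64×139/198 = 44.9293
  Line 3, Fail: 64×59/198 = 19.0707
  Line 4, Pass: 42×139/198 = 29.4848
  Line 4, Fail: 42×59/198 = 12.5152
Contributions (O − E)²/E:
  (42 − 34.3990)²/34.3990 = 1.6796
  (7 − 14.6010)²/14.6010 = 3.9569
  (33 − 30.1869)²/30.1869 = 0.2622
  (10 − 12.8131)²/12.8131 = 0.6176
  (32 − 44.9293)²/44.9293 = 3.7207
  (32 − 19.0707)²/19.0707 = 8.7656
  (32 − 29.4848)²/29.4848 = 0.2146
  (10 − 12.5152)²/12.5152 = 0.5055
χ² = 1.6796 + 3.9569 + 0.2622 + 0.6176 + 3.7207 + 8.7656 + 0.2146 + 0.5055 = 19.723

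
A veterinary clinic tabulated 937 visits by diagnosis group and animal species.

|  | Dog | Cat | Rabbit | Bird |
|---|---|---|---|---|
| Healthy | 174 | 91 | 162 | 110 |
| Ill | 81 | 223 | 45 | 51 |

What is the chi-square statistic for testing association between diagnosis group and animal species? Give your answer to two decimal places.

Row totals: 537, 400. Column totals: 255, 314, 207, 161. Grand total N = 937.
Expected counts (row total × column total / N):
  Healthy, Dog: 537×255/937 = 146.142
  Healthy, Cat: 537×314/937 = 179.955
  Healthy, Rabbit: 537×207/937 = 118.633
  Healthy, Bird: 537×161/937 = 92.270
  Ill, Dog: 400×255/937 = 108.858
  Ill, Cat: 400×314/937 = 134.045
  Ill, Rabbit: 400×207/937 = 88.367
  Ill, Bird: 400×161/937 = 68.730
Contributions (O − E)²/E:
  (174 − 146.142)²/146.142 = 5.3104
  (91 − 179.955)²/179.955 = 43.9721
  (162 − 118.633)²/118.633 = 15.8531
  (110 − 92.270)²/92.270 = 3.4069
  (81 − 108.858)²/108.858 = 7.1292
  (223 − 134.045)²/134.045 = 59.0324
  (45 − 88.367)²/88.367 = 21.2828
  (51 − 68.730)²/68.730 = 4.5737
χ² = 5.3104 + 43.9721 + 15.8531 + 3.4069 + 7.1292 + 59.0324 + 21.2828 + 4.5737 = 160.56

160.56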